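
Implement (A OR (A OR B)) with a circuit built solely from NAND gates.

((A NAND A) NAND (((A NAND A) NAND (B NAND B)) NAND ((A NAND A) NAND (B NAND B))))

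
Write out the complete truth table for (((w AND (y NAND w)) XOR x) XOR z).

w | y | x | z | Output
----------------------
0 | 0 | 0 | 0 | 0
0 | 0 | 0 | 1 | 1
0 | 0 | 1 | 0 | 1
0 | 0 | 1 | 1 | 0
0 | 1 | 0 | 0 | 0
0 | 1 | 0 | 1 | 1
0 | 1 | 1 | 0 | 1
0 | 1 | 1 | 1 | 0
1 | 0 | 0 | 0 | 1
1 | 0 | 0 | 1 | 0
1 | 0 | 1 | 0 | 0
1 | 0 | 1 | 1 | 1
1 | 1 | 0 | 0 | 0
1 | 1 | 0 | 1 | 1
1 | 1 | 1 | 0 | 1
1 | 1 | 1 | 1 | 0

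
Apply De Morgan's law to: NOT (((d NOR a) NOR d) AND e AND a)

NOT ((d NOR a) NOR d) OR NOT e OR NOT a
De Morgan's: NOT(AND of terms) = OR of negations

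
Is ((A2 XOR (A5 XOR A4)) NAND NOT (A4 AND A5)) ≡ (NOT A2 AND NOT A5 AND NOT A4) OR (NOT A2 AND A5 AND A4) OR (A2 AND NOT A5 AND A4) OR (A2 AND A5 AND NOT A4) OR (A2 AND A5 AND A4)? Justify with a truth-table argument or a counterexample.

Yes, they are equivalent — the two output columns agree on all 8 assignments:
A2 | A5 | A4 | Expression 1 | Expression 2
------------------------------------------
0 | 0 | 0 | 1 | 1
0 | 0 | 1 | 0 | 0
0 | 1 | 0 | 0 | 0
0 | 1 | 1 | 1 | 1
1 | 0 | 0 | 0 | 0
1 | 0 | 1 | 1 | 1
1 | 1 | 0 | 1 | 1
1 | 1 | 1 | 1 | 1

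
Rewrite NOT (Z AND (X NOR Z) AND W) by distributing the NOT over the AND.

NOT Z OR NOT (X NOR Z) OR NOT W
De Morgan's: NOT(AND of terms) = OR of negations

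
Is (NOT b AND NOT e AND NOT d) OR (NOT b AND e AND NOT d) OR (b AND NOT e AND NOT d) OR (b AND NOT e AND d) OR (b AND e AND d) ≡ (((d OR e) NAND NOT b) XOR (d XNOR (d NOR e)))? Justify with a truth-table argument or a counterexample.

Yes, they are equivalent — the two output columns agree on all 8 assignments:
b | e | d | Expression 1 | Expression 2
---------------------------------------
0 | 0 | 0 | 1 | 1
0 | 0 | 1 | 0 | 0
0 | 1 | 0 | 1 | 1
0 | 1 | 1 | 0 | 0
1 | 0 | 0 | 1 | 1
1 | 0 | 1 | 1 | 1
1 | 1 | 0 | 0 | 0
1 | 1 | 1 | 1 | 1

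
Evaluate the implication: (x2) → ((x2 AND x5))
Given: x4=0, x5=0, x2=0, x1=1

Antecedent (x2) = 0; consequent ((x2 AND x5)) = 0.
0 → 0 = 1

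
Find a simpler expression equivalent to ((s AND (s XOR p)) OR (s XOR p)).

By absorption (E OR (E AND v) = E):
= (s XOR p)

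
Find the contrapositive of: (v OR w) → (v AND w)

Contrapositive: NOT (v AND w) → NOT (v OR w)
Note: A statement and its contrapositive are logically equivalent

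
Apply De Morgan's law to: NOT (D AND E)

NOT D OR NOT E
De Morgan's: NOT(AND of terms) = OR of negations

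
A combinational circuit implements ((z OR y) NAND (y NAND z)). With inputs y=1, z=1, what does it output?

Substituting: ((1 OR 1) NAND (1 NAND 1))
= 1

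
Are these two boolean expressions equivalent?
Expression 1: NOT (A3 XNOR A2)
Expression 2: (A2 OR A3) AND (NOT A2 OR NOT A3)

Yes, they are equivalent — the two output columns agree on all 4 assignments:
A2 | A3 | Expression 1 | Expression 2
-------------------------------------
0 | 0 | 0 | 0
0 | 1 | 1 | 1
1 | 0 | 1 | 1
1 | 1 | 0 | 0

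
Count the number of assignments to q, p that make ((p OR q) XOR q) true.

Satisfying assignments: (0,1)
Count: 1 out of 4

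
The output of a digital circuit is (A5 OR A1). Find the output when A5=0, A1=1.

Substituting: (0 OR 1)
= 1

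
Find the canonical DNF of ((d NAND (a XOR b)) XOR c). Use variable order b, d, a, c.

(NOT b AND NOT d AND NOT a AND NOT c) OR (NOT b AND NOT d AND a AND NOT c) OR (NOT b AND d AND NOT a AND NOT c) OR (NOT b AND d AND a AND c) OR (b AND NOT d AND NOT a AND NOT c) OR (b AND NOT d AND a AND NOT c) OR (b AND d AND NOT a AND c) OR (b AND d AND a AND NOT c)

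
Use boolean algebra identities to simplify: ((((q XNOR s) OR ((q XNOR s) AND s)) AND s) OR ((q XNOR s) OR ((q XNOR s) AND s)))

By absorption (E OR (E AND v) = E) then absorption (E OR (E AND v) = E):
= (q XNOR s)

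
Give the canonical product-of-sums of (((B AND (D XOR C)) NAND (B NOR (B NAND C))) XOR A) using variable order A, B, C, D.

ΠM(8, 9, 10, 11, 12, 13, 14, 15) = (NOT A OR B OR C OR D) AND (NOT A OR B OR C OR NOT D) AND (NOT A OR B OR NOT C OR D) AND (NOT A OR B OR NOT C OR NOT D) AND (NOT A OR NOT B OR C OR D) AND (NOT A OR NOT B OR C OR NOT D) AND (NOT A OR NOT B OR NOT C OR D) AND (NOT A OR NOT B OR NOT C OR NOT D)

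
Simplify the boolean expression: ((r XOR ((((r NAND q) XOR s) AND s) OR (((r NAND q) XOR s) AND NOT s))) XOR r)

By XOR self-cancellation ((E XOR v) XOR v = E) then distribution ((E AND v) OR (E AND NOT v) = E):
= ((r NAND q) XOR s)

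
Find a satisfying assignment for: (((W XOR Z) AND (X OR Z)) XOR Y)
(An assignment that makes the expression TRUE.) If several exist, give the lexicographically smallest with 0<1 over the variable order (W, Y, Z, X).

W=0, Y=0, Z=1, X=0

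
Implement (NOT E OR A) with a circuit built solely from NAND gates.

(((E NAND E) NAND (E NAND E)) NAND (A NAND A))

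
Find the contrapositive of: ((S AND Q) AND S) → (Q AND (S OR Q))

Contrapositive: NOT (Q AND (S OR Q)) → NOT ((S AND Q) AND S)
Note: A statement and its contrapositive are logically equivalent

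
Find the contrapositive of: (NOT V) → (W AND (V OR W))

Contrapositive: NOT (W AND (V OR W)) → V
Note: A statement and its contrapositive are logically equivalent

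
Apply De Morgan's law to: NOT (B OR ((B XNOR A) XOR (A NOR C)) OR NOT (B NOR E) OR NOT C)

NOT B AND NOT ((B XNOR A) XOR (A NOR C)) AND (B NOR E) AND C
De Morgan's: NOT(OR of terms) = AND of negations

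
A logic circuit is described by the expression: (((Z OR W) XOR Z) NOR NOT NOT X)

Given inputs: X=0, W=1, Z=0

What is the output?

Substituting: (((0 OR 1) XOR 0) NOR NOT NOT 0)
= 0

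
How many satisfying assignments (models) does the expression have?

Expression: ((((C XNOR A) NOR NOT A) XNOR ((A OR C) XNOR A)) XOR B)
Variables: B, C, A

Satisfying assignments: (0,0,1), (0,1,0), (1,0,0), (1,1,1)
Count: 4 out of 8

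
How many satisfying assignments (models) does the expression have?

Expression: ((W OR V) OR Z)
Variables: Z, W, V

Satisfying assignments: (0,0,1), (0,1,0), (0,1,1), (1,0,0), (1,0,1), (1,1,0), (1,1,1)
Count: 7 out of 8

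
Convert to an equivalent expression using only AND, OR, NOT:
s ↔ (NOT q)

(s AND (NOT q)) OR (NOT s AND q)
(Biconditional = both true or both false)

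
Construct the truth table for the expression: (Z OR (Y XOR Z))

Z | Y | Output
--------------
0 | 0 | 0
0 | 1 | 1
1 | 0 | 1
1 | 1 | 1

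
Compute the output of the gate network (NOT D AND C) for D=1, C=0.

Substituting: (NOT 1 AND 0)
= 0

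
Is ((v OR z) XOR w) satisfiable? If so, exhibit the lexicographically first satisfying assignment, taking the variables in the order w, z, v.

w=0, z=0, v=1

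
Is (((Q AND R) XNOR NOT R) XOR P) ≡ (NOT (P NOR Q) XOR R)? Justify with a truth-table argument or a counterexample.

No. Counterexample: with Q=1, R=0, P=0, Expression 1 = 0 but Expression 2 = 1.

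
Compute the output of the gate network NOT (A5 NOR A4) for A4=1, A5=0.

Substituting: NOT (0 NOR 1)
= 1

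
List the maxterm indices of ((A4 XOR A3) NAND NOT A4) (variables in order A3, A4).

ΠM(2) = (NOT A3 OR A4)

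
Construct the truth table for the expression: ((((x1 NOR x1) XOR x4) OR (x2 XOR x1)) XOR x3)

x4 | x3 | x2 | x1 | Output
--------------------------
0 | 0 | 0 | 0 | 1
0 | 0 | 0 | 1 | 1
0 | 0 | 1 | 0 | 1
0 | 0 | 1 | 1 | 0
0 | 1 | 0 | 0 | 0
0 | 1 | 0 | 1 | 0
0 | 1 | 1 | 0 | 0
0 | 1 | 1 | 1 | 1
1 | 0 | 0 | 0 | 0
1 | 0 | 0 | 1 | 1
1 | 0 | 1 | 0 | 1
1 | 0 | 1 | 1 | 1
1 | 1 | 0 | 0 | 1
1 | 1 | 0 | 1 | 0
1 | 1 | 1 | 0 | 0
1 | 1 | 1 | 1 | 0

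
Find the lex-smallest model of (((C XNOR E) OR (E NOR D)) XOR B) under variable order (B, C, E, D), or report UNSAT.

B=0, C=0, E=0, D=0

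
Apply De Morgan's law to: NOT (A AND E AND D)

NOT A OR NOT E OR NOT D
De Morgan's: NOT(AND of terms) = OR of negations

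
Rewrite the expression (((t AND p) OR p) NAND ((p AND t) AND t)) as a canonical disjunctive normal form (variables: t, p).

(NOT t AND NOT p) OR (NOT t AND p) OR (t AND NOT p)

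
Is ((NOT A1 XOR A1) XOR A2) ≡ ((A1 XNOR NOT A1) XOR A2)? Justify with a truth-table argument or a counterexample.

No. Counterexample: with A1=0, A2=0, Expression 1 = 1 but Expression 2 = 0.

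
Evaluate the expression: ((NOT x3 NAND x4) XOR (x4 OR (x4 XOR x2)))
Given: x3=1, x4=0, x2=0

Substituting: ((NOT 1 NAND 0) XOR (0 OR (0 XOR 0)))
= 1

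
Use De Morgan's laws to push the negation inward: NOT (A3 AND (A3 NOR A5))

NOT A3 OR NOT (A3 NOR A5)
De Morgan's: NOT(AND of terms) = OR of negations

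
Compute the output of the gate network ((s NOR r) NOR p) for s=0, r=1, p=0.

Substituting: ((0 NOR 1) NOR 0)
= 1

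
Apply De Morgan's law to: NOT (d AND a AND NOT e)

NOT d OR NOT a OR e
De Morgan's: NOT(AND of terms) = OR of negations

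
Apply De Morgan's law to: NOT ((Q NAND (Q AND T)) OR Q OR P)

NOT (Q NAND (Q AND T)) AND NOT Q AND NOT P
De Morgan's: NOT(OR of terms) = AND of negations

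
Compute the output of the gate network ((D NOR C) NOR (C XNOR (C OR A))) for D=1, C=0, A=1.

Substituting: ((1 NOR 0) NOR (0 XNOR (0 OR 1)))
= 1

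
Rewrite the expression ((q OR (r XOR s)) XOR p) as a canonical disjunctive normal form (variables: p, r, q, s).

(NOT p AND NOT r AND NOT q AND s) OR (NOT p AND NOT r AND q AND NOT s) OR (NOT p AND NOT r AND q AND s) OR (NOT p AND r AND NOT q AND NOT s) OR (NOT p AND r AND q AND NOT s) OR (NOT p AND r AND q AND s) OR (p AND NOT r AND NOT q AND NOT s) OR (p AND r AND NOT q AND s)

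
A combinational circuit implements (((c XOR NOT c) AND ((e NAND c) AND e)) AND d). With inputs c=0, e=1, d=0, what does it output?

Substituting: (((0 XOR NOT 0) AND ((1 NAND 0) AND 1)) AND 0)
= 0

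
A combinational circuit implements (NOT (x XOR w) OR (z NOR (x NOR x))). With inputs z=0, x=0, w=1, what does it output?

Substituting: (NOT (0 XOR 1) OR (0 NOR (0 NOR 0)))
= 0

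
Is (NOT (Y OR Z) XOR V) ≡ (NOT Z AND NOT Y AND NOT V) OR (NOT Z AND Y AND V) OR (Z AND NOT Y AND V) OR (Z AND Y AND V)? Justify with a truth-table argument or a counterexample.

Yes, they are equivalent — the two output columns agree on all 8 assignments:
Z | Y | V | Expression 1 | Expression 2
---------------------------------------
0 | 0 | 0 | 1 | 1
0 | 0 | 1 | 0 | 0
0 | 1 | 0 | 0 | 0
0 | 1 | 1 | 1 | 1
1 | 0 | 0 | 0 | 0
1 | 0 | 1 | 1 | 1
1 | 1 | 0 | 0 | 0
1 | 1 | 1 | 1 | 1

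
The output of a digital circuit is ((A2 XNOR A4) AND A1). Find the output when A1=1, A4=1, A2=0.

Substituting: ((0 XNOR 1) AND 1)
= 0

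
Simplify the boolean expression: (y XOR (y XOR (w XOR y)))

By XOR self-cancellation ((E XOR v) XOR v = E):
= (w XOR y)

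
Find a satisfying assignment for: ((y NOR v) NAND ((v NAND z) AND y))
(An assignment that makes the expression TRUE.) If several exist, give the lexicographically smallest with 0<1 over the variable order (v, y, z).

v=0, y=0, z=0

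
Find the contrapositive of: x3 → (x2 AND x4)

Contrapositive: NOT (x2 AND x4) → NOT x3
Note: A statement and its contrapositive are logically equivalent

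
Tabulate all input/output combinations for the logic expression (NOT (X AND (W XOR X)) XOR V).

V | X | W | Output
------------------
0 | 0 | 0 | 1
0 | 0 | 1 | 1
0 | 1 | 0 | 0
0 | 1 | 1 | 1
1 | 0 | 0 | 0
1 | 0 | 1 | 0
1 | 1 | 0 | 1
1 | 1 | 1 | 0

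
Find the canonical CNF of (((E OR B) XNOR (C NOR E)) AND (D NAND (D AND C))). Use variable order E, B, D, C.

(E OR B OR D OR C) AND (E OR B OR NOT D OR C) AND (E OR B OR NOT D OR NOT C) AND (E OR NOT B OR D OR NOT C) AND (E OR NOT B OR NOT D OR NOT C) AND (NOT E OR B OR D OR C) AND (NOT E OR B OR D OR NOT C) AND (NOT E OR B OR NOT D OR C) AND (NOT E OR B OR NOT D OR NOT C) AND (NOT E OR NOT B OR D OR C) AND (NOT E OR NOT B OR D OR NOT C) AND (NOT E OR NOT B OR NOT D OR C) AND (NOT E OR NOT B OR NOT D OR NOT C)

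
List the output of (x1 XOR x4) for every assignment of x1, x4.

x1 | x4 | Output
----------------
0 | 0 | 0
0 | 1 | 1
1 | 0 | 1
1 | 1 | 0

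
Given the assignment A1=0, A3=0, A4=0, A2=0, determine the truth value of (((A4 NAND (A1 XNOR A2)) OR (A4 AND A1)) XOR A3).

Substituting: (((0 NAND (0 XNOR 0)) OR (0 AND 0)) XOR 0)
= 1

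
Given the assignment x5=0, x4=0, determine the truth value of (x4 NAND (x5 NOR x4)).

Substituting: (0 NAND (0 NOR 0))
= 1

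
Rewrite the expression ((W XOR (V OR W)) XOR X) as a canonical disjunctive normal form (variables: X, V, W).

(NOT X AND V AND NOT W) OR (X AND NOT V AND NOT W) OR (X AND NOT V AND W) OR (X AND V AND W)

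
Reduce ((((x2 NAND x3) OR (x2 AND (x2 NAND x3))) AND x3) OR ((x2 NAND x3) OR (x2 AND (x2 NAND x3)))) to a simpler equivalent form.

By absorption (E OR (E AND v) = E) then absorption (E OR (E AND v) = E):
= (x2 NAND x3)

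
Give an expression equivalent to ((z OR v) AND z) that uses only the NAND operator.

((((z NAND z) NAND (v NAND v)) NAND z) NAND (((z NAND z) NAND (v NAND v)) NAND z))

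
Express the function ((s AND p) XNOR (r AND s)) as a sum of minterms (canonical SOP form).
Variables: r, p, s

Σm(0, 1, 2, 4, 6, 7) = (NOT r AND NOT p AND NOT s) OR (NOT r AND NOT p AND s) OR (NOT r AND p AND NOT s) OR (r AND NOT p AND NOT s) OR (r AND p AND NOT s) OR (r AND p AND s)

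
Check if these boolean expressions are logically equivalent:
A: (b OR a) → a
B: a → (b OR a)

No, Converse is not equivalent to original (counterexample: a=0, b=1)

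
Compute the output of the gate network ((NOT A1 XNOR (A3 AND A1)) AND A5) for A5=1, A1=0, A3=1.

Substituting: ((NOT 0 XNOR (1 AND 0)) AND 1)
= 0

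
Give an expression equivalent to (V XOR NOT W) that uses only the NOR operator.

((((V NOR (W NOR W)) NOR (V NOR (W NOR W))) NOR ((V NOR (W NOR W)) NOR (V NOR (W NOR W)))) NOR ((((V NOR V) NOR ((W NOR W) NOR (W NOR W))) NOR ((V NOR V) NOR ((W NOR W) NOR (W NOR W)))) NOR (((V NOR V) NOR ((W NOR W) NOR (W NOR W))) NOR ((V NOR V) NOR ((W NOR W) NOR (W NOR W))))))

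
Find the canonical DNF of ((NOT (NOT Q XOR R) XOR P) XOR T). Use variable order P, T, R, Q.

(NOT P AND NOT T AND NOT R AND Q) OR (NOT P AND NOT T AND R AND NOT Q) OR (NOT P AND T AND NOT R AND NOT Q) OR (NOT P AND T AND R AND Q) OR (P AND NOT T AND NOT R AND NOT Q) OR (P AND NOT T AND R AND Q) OR (P AND T AND NOT R AND Q) OR (P AND T AND R AND NOT Q)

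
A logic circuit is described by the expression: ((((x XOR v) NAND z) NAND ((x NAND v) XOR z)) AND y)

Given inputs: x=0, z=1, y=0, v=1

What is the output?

Substituting: ((((0 XOR 1) NAND 1) NAND ((0 NAND 1) XOR 1)) AND 0)
= 0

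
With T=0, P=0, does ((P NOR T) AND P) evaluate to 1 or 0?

Substituting: ((0 NOR 0) AND 0)
= 0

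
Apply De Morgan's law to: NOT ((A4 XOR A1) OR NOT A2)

NOT (A4 XOR A1) AND A2
De Morgan's: NOT(OR of terms) = AND of negations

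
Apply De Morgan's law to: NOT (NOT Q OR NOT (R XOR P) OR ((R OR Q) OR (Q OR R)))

Q AND (R XOR P) AND NOT ((R OR Q) OR (Q OR R))
De Morgan's: NOT(OR of terms) = AND of negations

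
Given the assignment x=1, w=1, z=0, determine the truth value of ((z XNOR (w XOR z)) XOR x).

Substituting: ((0 XNOR (1 XOR 0)) XOR 1)
= 1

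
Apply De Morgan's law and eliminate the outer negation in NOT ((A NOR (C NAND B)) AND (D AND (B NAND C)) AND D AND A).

NOT (A NOR (C NAND B)) OR NOT (D AND (B NAND C)) OR NOT D OR NOT A
De Morgan's: NOT(AND of terms) = OR of negations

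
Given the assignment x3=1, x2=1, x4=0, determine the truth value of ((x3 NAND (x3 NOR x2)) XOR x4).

Substituting: ((1 NAND (1 NOR 1)) XOR 0)
= 1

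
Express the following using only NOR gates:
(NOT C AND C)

(((C NOR C) NOR (C NOR C)) NOR (C NOR C))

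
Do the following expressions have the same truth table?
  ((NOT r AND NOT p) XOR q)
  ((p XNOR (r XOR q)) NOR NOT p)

No. Counterexample: with q=0, r=0, p=0, Expression 1 = 1 but Expression 2 = 0.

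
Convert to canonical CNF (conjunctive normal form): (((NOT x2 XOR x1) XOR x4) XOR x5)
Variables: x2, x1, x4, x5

(x2 OR x1 OR x4 OR NOT x5) AND (x2 OR x1 OR NOT x4 OR x5) AND (x2 OR NOT x1 OR x4 OR x5) AND (x2 OR NOT x1 OR NOT x4 OR NOT x5) AND (NOT x2 OR x1 OR x4 OR x5) AND (NOT x2 OR x1 OR NOT x4 OR NOT x5) AND (NOT x2 OR NOT x1 OR x4 OR NOT x5) AND (NOT x2 OR NOT x1 OR NOT x4 OR x5)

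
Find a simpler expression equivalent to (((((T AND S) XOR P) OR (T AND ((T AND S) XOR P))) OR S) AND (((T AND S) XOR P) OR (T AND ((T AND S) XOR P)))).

By absorption (E AND (E OR v) = E) then absorption (E OR (E AND v) = E):
= ((T AND S) XOR P)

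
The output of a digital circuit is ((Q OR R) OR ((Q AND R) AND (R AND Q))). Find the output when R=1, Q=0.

Substituting: ((0 OR 1) OR ((0 AND 1) AND (1 AND 0)))
= 1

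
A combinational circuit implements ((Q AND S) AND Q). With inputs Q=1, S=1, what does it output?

Substituting: ((1 AND 1) AND 1)
= 1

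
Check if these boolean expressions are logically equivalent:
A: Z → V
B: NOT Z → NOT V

No, Inverse is not equivalent to original (counterexample: Z=0, V=1)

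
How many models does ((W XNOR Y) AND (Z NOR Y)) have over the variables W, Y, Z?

Satisfying assignments: (0,0,0)
Count: 1 out of 8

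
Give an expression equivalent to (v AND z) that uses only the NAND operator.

((v NAND z) NAND (v NAND z))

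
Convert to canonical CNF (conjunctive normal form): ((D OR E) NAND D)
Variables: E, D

(E OR NOT D) AND (NOT E OR NOT D)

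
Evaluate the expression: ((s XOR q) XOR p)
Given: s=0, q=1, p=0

Substituting: ((0 XOR 1) XOR 0)
= 1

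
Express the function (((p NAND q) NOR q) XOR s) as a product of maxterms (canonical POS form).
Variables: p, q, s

ΠM(0, 2, 4, 6) = (p OR q OR s) AND (p OR NOT q OR s) AND (NOT p OR q OR s) AND (NOT p OR NOT q OR s)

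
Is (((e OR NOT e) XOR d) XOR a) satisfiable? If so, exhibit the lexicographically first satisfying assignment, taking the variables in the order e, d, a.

e=0, d=0, a=0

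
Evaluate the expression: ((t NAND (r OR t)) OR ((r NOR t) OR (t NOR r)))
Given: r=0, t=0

Substituting: ((0 NAND (0 OR 0)) OR ((0 NOR 0) OR (0 NOR 0)))
= 1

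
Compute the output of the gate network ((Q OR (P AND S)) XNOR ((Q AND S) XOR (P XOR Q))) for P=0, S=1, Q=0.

Substituting: ((0 OR (0 AND 1)) XNOR ((0 AND 1) XOR (0 XOR 0)))
= 1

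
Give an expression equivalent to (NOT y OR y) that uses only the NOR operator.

(((y NOR y) NOR y) NOR ((y NOR y) NOR y))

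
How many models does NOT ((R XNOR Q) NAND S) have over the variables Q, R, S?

Satisfying assignments: (0,0,1), (1,1,1)
Count: 2 out of 8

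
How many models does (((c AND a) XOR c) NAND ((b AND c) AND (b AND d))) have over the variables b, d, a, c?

Satisfying assignments: (0,0,0,0), (0,0,0,1), (0,0,1,0), (0,0,1,1), (0,1,0,0), (0,1,0,1), (0,1,1,0), (0,1,1,1), (1,0,0,0), (1,0,0,1), (1,0,1,0), (1,0,1,1), (1,1,0,0), (1,1,1,0), (1,1,1,1)
Count: 15 out of 16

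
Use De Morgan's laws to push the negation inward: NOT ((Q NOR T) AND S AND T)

NOT (Q NOR T) OR NOT S OR NOT T
De Morgan's: NOT(AND of terms) = OR of negations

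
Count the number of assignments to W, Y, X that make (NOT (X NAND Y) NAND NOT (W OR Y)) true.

Satisfying assignments: (0,0,0), (0,0,1), (0,1,0), (0,1,1), (1,0,0), (1,0,1), (1,1,0), (1,1,1)
Count: 8 out of 8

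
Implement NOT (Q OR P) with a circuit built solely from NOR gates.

(((Q NOR P) NOR (Q NOR P)) NOR ((Q NOR P) NOR (Q NOR P)))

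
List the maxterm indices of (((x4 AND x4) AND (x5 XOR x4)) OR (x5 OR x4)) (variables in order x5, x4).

ΠM(0) = (x5 OR x4)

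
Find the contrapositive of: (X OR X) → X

Contrapositive: NOT X → NOT (X OR X)
Note: A statement and its contrapositive are logically equivalent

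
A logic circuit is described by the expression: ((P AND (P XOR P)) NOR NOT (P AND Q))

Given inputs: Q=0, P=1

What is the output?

Substituting: ((1 AND (1 XOR 1)) NOR NOT (1 AND 0))
= 0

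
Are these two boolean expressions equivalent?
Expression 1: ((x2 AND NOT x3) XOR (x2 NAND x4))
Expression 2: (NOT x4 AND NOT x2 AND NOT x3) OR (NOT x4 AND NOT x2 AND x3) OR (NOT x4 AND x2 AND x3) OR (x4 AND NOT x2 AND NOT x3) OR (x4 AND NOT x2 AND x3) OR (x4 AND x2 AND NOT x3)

Yes, they are equivalent — the two output columns agree on all 8 assignments:
x4 | x2 | x3 | Expression 1 | Expression 2
------------------------------------------
0 | 0 | 0 | 1 | 1
0 | 0 | 1 | 1 | 1
0 | 1 | 0 | 0 | 0
0 | 1 | 1 | 1 | 1
1 | 0 | 0 | 1 | 1
1 | 0 | 1 | 1 | 1
1 | 1 | 0 | 1 | 1
1 | 1 | 1 | 0 | 0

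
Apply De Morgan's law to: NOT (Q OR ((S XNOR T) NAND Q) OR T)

NOT Q AND NOT ((S XNOR T) NAND Q) AND NOT T
De Morgan's: NOT(OR of terms) = AND of negations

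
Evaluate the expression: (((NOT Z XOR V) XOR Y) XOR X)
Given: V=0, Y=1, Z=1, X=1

Substituting: (((NOT 1 XOR 0) XOR 1) XOR 1)
= 0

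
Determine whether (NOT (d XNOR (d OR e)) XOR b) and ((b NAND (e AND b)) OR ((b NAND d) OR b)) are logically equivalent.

No. Counterexample: with e=0, d=0, b=0, Expression 1 = 0 but Expression 2 = 1.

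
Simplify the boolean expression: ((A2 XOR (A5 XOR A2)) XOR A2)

By XOR self-cancellation ((E XOR v) XOR v = E):
= (A5 XOR A2)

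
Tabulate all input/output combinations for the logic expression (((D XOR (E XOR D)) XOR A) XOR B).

D | E | A | B | Output
----------------------
0 | 0 | 0 | 0 | 0
0 | 0 | 0 | 1 | 1
0 | 0 | 1 | 0 | 1
0 | 0 | 1 | 1 | 0
0 | 1 | 0 | 0 | 1
0 | 1 | 0 | 1 | 0
0 | 1 | 1 | 0 | 0
0 | 1 | 1 | 1 | 1
1 | 0 | 0 | 0 | 0
1 | 0 | 0 | 1 | 1
1 | 0 | 1 | 0 | 1
1 | 0 | 1 | 1 | 0
1 | 1 | 0 | 0 | 1
1 | 1 | 0 | 1 | 0
1 | 1 | 1 | 0 | 0
1 | 1 | 1 | 1 | 1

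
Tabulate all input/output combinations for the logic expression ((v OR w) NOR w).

w | v | Output
--------------
0 | 0 | 1
0 | 1 | 0
1 | 0 | 0
1 | 1 | 0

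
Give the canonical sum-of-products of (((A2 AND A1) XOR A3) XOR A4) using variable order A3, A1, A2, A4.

Σm(1, 3, 5, 6, 8, 10, 12, 15) = (NOT A3 AND NOT A1 AND NOT A2 AND A4) OR (NOT A3 AND NOT A1 AND A2 AND A4) OR (NOT A3 AND A1 AND NOT A2 AND A4) OR (NOT A3 AND A1 AND A2 AND NOT A4) OR (A3 AND NOT A1 AND NOT A2 AND NOT A4) OR (A3 AND NOT A1 AND A2 AND NOT A4) OR (A3 AND A1 AND NOT A2 AND NOT A4) OR (A3 AND A1 AND A2 AND A4)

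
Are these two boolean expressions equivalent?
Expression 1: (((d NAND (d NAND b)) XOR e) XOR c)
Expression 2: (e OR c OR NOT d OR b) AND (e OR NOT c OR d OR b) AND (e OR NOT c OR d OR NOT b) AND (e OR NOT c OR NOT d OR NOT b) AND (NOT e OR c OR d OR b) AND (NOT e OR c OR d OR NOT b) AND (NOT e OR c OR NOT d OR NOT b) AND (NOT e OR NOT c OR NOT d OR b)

Yes, they are equivalent — the two output columns agree on all 16 assignments:
e | c | d | b | Expression 1 | Expression 2
-------------------------------------------
0 | 0 | 0 | 0 | 1 | 1
0 | 0 | 0 | 1 | 1 | 1
0 | 0 | 1 | 0 | 0 | 0
0 | 0 | 1 | 1 | 1 | 1
0 | 1 | 0 | 0 | 0 | 0
0 | 1 | 0 | 1 | 0 | 0
0 | 1 | 1 | 0 | 1 | 1
0 | 1 | 1 | 1 | 0 | 0
1 | 0 | 0 | 0 | 0 | 0
1 | 0 | 0 | 1 | 0 | 0
1 | 0 | 1 | 0 | 1 | 1
1 | 0 | 1 | 1 | 0 | 0
1 | 1 | 0 | 0 | 1 | 1
1 | 1 | 0 | 1 | 1 | 1
1 | 1 | 1 | 0 | 0 | 0
1 | 1 | 1 | 1 | 1 | 1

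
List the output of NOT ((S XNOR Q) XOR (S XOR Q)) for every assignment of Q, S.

Q | S | Output
--------------
0 | 0 | 0
0 | 1 | 0
1 | 0 | 0
1 | 1 | 0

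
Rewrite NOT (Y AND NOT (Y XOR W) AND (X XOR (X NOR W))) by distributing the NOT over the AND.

NOT Y OR (Y XOR W) OR NOT (X XOR (X NOR W))
De Morgan's: NOT(AND of terms) = OR of negations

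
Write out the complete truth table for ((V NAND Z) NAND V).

V | Z | Output
--------------
0 | 0 | 1
0 | 1 | 1
1 | 0 | 0
1 | 1 | 1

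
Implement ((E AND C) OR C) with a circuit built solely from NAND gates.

((((E NAND C) NAND (E NAND C)) NAND ((E NAND C) NAND (E NAND C))) NAND (C NAND C))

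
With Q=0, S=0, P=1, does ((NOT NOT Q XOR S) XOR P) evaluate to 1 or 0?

Substituting: ((NOT NOT 0 XOR 0) XOR 1)
= 1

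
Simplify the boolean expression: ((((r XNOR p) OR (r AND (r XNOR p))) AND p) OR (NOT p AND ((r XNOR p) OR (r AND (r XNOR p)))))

By distribution ((E AND v) OR (E AND NOT v) = E) then absorption (E OR (E AND v) = E):
= (r XNOR p)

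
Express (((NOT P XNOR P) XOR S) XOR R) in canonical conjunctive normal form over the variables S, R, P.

(S OR R OR P) AND (S OR R OR NOT P) AND (NOT S OR NOT R OR P) AND (NOT S OR NOT R OR NOT P)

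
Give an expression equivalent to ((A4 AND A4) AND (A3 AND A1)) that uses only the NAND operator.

((((A4 NAND A4) NAND (A4 NAND A4)) NAND ((A3 NAND A1) NAND (A3 NAND A1))) NAND (((A4 NAND A4) NAND (A4 NAND A4)) NAND ((A3 NAND A1) NAND (A3 NAND A1))))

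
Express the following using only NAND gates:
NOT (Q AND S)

(((Q NAND S) NAND (Q NAND S)) NAND ((Q NAND S) NAND (Q NAND S)))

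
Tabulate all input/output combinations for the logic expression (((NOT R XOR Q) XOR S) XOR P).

Q | S | R | P | Output
----------------------
0 | 0 | 0 | 0 | 1
0 | 0 | 0 | 1 | 0
0 | 0 | 1 | 0 | 0
0 | 0 | 1 | 1 | 1
0 | 1 | 0 | 0 | 0
0 | 1 | 0 | 1 | 1
0 | 1 | 1 | 0 | 1
0 | 1 | 1 | 1 | 0
1 | 0 | 0 | 0 | 0
1 | 0 | 0 | 1 | 1
1 | 0 | 1 | 0 | 1
1 | 0 | 1 | 1 | 0
1 | 1 | 0 | 0 | 1
1 | 1 | 0 | 1 | 0
1 | 1 | 1 | 0 | 0
1 | 1 | 1 | 1 | 1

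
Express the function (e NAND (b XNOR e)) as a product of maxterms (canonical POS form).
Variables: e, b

ΠM(3) = (NOT e OR NOT b)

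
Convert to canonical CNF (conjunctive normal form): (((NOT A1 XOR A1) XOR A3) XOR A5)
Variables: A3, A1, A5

(A3 OR A1 OR NOT A5) AND (A3 OR NOT A1 OR NOT A5) AND (NOT A3 OR A1 OR A5) AND (NOT A3 OR NOT A1 OR A5)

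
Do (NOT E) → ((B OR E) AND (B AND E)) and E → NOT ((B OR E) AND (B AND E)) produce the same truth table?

No, Inverse is not equivalent to original (counterexample: E=0, B=0)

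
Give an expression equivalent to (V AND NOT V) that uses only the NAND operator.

((V NAND (V NAND V)) NAND (V NAND (V NAND V)))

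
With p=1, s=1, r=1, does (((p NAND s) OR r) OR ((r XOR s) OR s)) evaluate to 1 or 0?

Substituting: (((1 NAND 1) OR 1) OR ((1 XOR 1) OR 1))
= 1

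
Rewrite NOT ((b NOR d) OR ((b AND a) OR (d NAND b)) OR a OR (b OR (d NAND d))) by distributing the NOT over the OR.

NOT (b NOR d) AND NOT ((b AND a) OR (d NAND b)) AND NOT a AND NOT (b OR (d NAND d))
De Morgan's: NOT(OR of terms) = AND of negations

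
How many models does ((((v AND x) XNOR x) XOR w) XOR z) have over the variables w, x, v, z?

Satisfying assignments: (0,0,0,0), (0,0,1,0), (0,1,0,1), (0,1,1,0), (1,0,0,1), (1,0,1,1), (1,1,0,0), (1,1,1,1)
Count: 8 out of 16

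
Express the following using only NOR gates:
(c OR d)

((c NOR d) NOR (c NOR d))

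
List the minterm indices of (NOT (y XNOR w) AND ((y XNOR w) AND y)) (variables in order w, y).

Σm() = FALSE (no minterms)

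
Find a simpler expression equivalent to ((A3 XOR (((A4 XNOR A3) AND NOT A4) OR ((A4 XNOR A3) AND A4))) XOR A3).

By XOR self-cancellation ((E XOR v) XOR v = E) then distribution ((E AND v) OR (E AND NOT v) = E):
= (A4 XNOR A3)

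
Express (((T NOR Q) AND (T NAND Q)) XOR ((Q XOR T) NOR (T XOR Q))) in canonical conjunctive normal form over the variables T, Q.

(T OR Q) AND (T OR NOT Q) AND (NOT T OR Q)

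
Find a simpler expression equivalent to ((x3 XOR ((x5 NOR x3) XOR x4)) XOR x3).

By XOR self-cancellation ((E XOR v) XOR v = E):
= ((x5 NOR x3) XOR x4)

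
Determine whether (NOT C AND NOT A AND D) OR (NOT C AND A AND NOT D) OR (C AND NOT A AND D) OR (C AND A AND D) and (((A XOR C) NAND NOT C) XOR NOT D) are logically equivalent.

Yes, they are equivalent — the two output columns agree on all 8 assignments:
C | A | D | Expression 1 | Expression 2
---------------------------------------
0 | 0 | 0 | 0 | 0
0 | 0 | 1 | 1 | 1
0 | 1 | 0 | 1 | 1
0 | 1 | 1 | 0 | 0
1 | 0 | 0 | 0 | 0
1 | 0 | 1 | 1 | 1
1 | 1 | 0 | 0 | 0
1 | 1 | 1 | 1 | 1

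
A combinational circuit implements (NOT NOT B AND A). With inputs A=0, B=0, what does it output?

Substituting: (NOT NOT 0 AND 0)
= 0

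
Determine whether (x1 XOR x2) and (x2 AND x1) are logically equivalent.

No. Counterexample: with x2=0, x1=1, Expression 1 = 1 but Expression 2 = 0.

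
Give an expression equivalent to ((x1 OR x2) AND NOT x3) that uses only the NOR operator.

((((x1 NOR x2) NOR (x1 NOR x2)) NOR ((x1 NOR x2) NOR (x1 NOR x2))) NOR ((x3 NOR x3) NOR (x3 NOR x3)))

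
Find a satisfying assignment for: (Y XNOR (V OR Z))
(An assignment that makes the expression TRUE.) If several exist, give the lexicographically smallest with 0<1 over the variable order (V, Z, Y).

V=0, Z=0, Y=0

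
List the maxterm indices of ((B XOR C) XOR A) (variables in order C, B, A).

ΠM(0, 3, 5, 6) = (C OR B OR A) AND (C OR NOT B OR NOT A) AND (NOT C OR B OR NOT A) AND (NOT C OR NOT B OR A)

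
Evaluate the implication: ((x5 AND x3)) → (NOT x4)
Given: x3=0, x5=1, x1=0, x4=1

Antecedent ((x5 AND x3)) = 0; consequent (NOT x4) = 0.
0 → 0 = 1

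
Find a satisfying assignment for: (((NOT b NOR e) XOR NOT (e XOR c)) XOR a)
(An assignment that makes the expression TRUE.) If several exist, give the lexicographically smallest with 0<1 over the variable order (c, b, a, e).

c=0, b=0, a=0, e=0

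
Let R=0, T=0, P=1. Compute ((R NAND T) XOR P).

Substituting: ((0 NAND 0) XOR 1)
= 0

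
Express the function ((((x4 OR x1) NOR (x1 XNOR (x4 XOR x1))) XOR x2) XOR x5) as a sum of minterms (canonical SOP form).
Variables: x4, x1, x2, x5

Σm(1, 2, 5, 6, 9, 10, 13, 14) = (NOT x4 AND NOT x1 AND NOT x2 AND x5) OR (NOT x4 AND NOT x1 AND x2 AND NOT x5) OR (NOT x4 AND x1 AND NOT x2 AND x5) OR (NOT x4 AND x1 AND x2 AND NOT x5) OR (x4 AND NOT x1 AND NOT x2 AND x5) OR (x4 AND NOT x1 AND x2 AND NOT x5) OR (x4 AND x1 AND NOT x2 AND x5) OR (x4 AND x1 AND x2 AND NOT x5)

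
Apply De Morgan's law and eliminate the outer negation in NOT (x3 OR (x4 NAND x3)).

NOT x3 AND NOT (x4 NAND x3)
De Morgan's: NOT(OR of terms) = AND of negations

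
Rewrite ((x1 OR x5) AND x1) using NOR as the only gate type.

((((x1 NOR x5) NOR (x1 NOR x5)) NOR ((x1 NOR x5) NOR (x1 NOR x5))) NOR (x1 NOR x1))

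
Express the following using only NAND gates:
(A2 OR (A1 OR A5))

((A2 NAND A2) NAND (((A1 NAND A1) NAND (A5 NAND A5)) NAND ((A1 NAND A1) NAND (A5 NAND A5))))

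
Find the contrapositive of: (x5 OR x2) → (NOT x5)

Contrapositive: x5 → NOT (x5 OR x2)
Note: A statement and its contrapositive are logically equivalent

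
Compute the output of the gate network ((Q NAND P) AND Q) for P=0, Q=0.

Substituting: ((0 NAND 0) AND 0)
= 0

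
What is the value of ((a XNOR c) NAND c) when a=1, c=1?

Substituting: ((1 XNOR 1) NAND 1)
= 0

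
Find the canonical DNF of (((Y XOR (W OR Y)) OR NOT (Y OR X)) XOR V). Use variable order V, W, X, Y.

(NOT V AND NOT W AND NOT X AND NOT Y) OR (NOT V AND W AND NOT X AND NOT Y) OR (NOT V AND W AND X AND NOT Y) OR (V AND NOT W AND NOT X AND Y) OR (V AND NOT W AND X AND NOT Y) OR (V AND NOT W AND X AND Y) OR (V AND W AND NOT X AND Y) OR (V AND W AND X AND Y)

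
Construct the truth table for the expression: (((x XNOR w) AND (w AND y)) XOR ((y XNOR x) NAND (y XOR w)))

x | y | w | Output
------------------
0 | 0 | 0 | 1
0 | 0 | 1 | 0
0 | 1 | 0 | 1
0 | 1 | 1 | 1
1 | 0 | 0 | 1
1 | 0 | 1 | 1
1 | 1 | 0 | 0
1 | 1 | 1 | 0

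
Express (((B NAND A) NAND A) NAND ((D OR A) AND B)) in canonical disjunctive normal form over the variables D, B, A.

(NOT D AND NOT B AND NOT A) OR (NOT D AND NOT B AND A) OR (NOT D AND B AND NOT A) OR (D AND NOT B AND NOT A) OR (D AND NOT B AND A)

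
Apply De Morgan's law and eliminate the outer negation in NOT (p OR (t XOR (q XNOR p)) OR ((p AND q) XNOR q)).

NOT p AND NOT (t XOR (q XNOR p)) AND NOT ((p AND q) XNOR q)
De Morgan's: NOT(OR of terms) = AND of negations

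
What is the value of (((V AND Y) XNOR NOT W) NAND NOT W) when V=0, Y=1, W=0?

Substituting: (((0 AND 1) XNOR NOT 0) NAND NOT 0)
= 1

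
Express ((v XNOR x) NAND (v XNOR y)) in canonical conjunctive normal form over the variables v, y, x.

(v OR y OR x) AND (NOT v OR NOT y OR NOT x)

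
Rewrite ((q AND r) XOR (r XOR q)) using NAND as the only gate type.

((((q NAND r) NAND (q NAND r)) NAND (((q NAND r) NAND (q NAND r)) NAND ((r NAND (r NAND q)) NAND (q NAND (r NAND q))))) NAND (((r NAND (r NAND q)) NAND (q NAND (r NAND q))) NAND (((q NAND r) NAND (q NAND r)) NAND ((r NAND (r NAND q)) NAND (q NAND (r NAND q))))))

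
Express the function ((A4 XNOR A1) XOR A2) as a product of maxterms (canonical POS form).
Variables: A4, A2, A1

ΠM(1, 2, 4, 7) = (A4 OR A2 OR NOT A1) AND (A4 OR NOT A2 OR A1) AND (NOT A4 OR A2 OR A1) AND (NOT A4 OR NOT A2 OR NOT A1)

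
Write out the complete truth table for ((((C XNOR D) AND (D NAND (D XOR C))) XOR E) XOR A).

D | C | E | A | Output
----------------------
0 | 0 | 0 | 0 | 1
0 | 0 | 0 | 1 | 0
0 | 0 | 1 | 0 | 0
0 | 0 | 1 | 1 | 1
0 | 1 | 0 | 0 | 0
0 | 1 | 0 | 1 | 1
0 | 1 | 1 | 0 | 1
0 | 1 | 1 | 1 | 0
1 | 0 | 0 | 0 | 0
1 | 0 | 0 | 1 | 1
1 | 0 | 1 | 0 | 1
1 | 0 | 1 | 1 | 0
1 | 1 | 0 | 0 | 1
1 | 1 | 0 | 1 | 0
1 | 1 | 1 | 0 | 0
1 | 1 | 1 | 1 | 1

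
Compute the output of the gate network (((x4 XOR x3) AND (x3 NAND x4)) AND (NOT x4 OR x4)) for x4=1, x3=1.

Substituting: (((1 XOR 1) AND (1 NAND 1)) AND (NOT 1 OR 1))
= 0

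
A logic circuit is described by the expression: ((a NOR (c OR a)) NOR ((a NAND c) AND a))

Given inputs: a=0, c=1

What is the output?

Substituting: ((0 NOR (1 OR 0)) NOR ((0 NAND 1) AND 0))
= 1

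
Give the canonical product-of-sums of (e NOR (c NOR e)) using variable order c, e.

ΠM(0, 1, 3) = (c OR e) AND (c OR NOT e) AND (NOT c OR NOT e)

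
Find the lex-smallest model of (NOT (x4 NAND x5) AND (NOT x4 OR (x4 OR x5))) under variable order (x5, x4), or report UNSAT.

x5=1, x4=1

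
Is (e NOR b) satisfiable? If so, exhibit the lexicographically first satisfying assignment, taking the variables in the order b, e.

b=0, e=0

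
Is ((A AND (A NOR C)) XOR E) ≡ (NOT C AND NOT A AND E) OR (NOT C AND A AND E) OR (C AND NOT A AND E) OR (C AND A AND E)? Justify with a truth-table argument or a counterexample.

Yes, they are equivalent — the two output columns agree on all 8 assignments:
C | A | E | Expression 1 | Expression 2
---------------------------------------
0 | 0 | 0 | 0 | 0
0 | 0 | 1 | 1 | 1
0 | 1 | 0 | 0 | 0
0 | 1 | 1 | 1 | 1
1 | 0 | 0 | 0 | 0
1 | 0 | 1 | 1 | 1
1 | 1 | 0 | 0 | 0
1 | 1 | 1 | 1 | 1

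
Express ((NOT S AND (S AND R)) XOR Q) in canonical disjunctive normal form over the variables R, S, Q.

(NOT R AND NOT S AND Q) OR (NOT R AND S AND Q) OR (R AND NOT S AND Q) OR (R AND S AND Q)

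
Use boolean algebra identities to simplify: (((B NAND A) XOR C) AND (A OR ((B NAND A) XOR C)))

By absorption (E AND (E OR v) = E):
= ((B NAND A) XOR C)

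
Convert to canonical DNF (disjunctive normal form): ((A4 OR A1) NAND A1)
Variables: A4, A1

(NOT A4 AND NOT A1) OR (A4 AND NOT A1)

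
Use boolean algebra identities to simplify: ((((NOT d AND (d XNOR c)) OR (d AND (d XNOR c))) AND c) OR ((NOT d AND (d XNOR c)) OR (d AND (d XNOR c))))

By absorption (E OR (E AND v) = E) then distribution ((E AND v) OR (E AND NOT v) = E):
= (d XNOR c)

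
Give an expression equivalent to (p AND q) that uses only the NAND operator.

((p NAND q) NAND (p NAND q))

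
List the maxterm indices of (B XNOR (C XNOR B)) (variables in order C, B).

ΠM(0, 1) = (C OR B) AND (C OR NOT B)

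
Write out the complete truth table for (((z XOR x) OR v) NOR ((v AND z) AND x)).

x | v | z | Output
------------------
0 | 0 | 0 | 1
0 | 0 | 1 | 0
0 | 1 | 0 | 0
0 | 1 | 1 | 0
1 | 0 | 0 | 0
1 | 0 | 1 | 1
1 | 1 | 0 | 0
1 | 1 | 1 | 0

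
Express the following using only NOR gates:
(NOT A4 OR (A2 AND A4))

(((A4 NOR A4) NOR ((A2 NOR A2) NOR (A4 NOR A4))) NOR ((A4 NOR A4) NOR ((A2 NOR A2) NOR (A4 NOR A4))))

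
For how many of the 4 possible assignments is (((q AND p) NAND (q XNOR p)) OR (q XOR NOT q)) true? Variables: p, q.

Satisfying assignments: (0,0), (0,1), (1,0), (1,1)
Count: 4 out of 4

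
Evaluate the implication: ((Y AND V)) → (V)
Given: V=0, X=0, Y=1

Antecedent ((Y AND V)) = 0; consequent (V) = 0.
0 → 0 = 1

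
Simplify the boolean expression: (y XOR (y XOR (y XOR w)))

By XOR self-cancellation ((E XOR v) XOR v = E):
= (y XOR w)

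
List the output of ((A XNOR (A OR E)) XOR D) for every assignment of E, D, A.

E | D | A | Output
------------------
0 | 0 | 0 | 1
0 | 0 | 1 | 1
0 | 1 | 0 | 0
0 | 1 | 1 | 0
1 | 0 | 0 | 0
1 | 0 | 1 | 1
1 | 1 | 0 | 1
1 | 1 | 1 | 0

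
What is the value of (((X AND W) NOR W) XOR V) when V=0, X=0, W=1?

Substituting: (((0 AND 1) NOR 1) XOR 0)
= 0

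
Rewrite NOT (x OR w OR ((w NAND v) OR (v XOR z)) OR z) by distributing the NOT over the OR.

NOT x AND NOT w AND NOT ((w NAND v) OR (v XOR z)) AND NOT z
De Morgan's: NOT(OR of terms) = AND of negations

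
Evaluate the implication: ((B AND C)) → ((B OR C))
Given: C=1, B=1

Antecedent ((B AND C)) = 1; consequent ((B OR C)) = 1.
1 → 1 = 1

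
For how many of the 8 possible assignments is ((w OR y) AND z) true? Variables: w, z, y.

Satisfying assignments: (0,1,1), (1,1,0), (1,1,1)
Count: 3 out of 8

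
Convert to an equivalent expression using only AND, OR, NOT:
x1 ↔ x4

(x1 AND x4) OR (NOT x1 AND NOT x4)
(Biconditional = both true or both false)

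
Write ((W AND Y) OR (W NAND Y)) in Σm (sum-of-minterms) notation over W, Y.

Σm(0, 1, 2, 3) = (NOT W AND NOT Y) OR (NOT W AND Y) OR (W AND NOT Y) OR (W AND Y)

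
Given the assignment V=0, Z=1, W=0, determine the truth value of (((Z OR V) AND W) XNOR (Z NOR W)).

Substituting: (((1 OR 0) AND 0) XNOR (1 NOR 0))
= 1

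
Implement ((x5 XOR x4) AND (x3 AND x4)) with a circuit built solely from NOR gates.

((((((x5 NOR x4) NOR (x5 NOR x4)) NOR ((x5 NOR x4) NOR (x5 NOR x4))) NOR ((((x5 NOR x5) NOR (x4 NOR x4)) NOR ((x5 NOR x5) NOR (x4 NOR x4))) NOR (((x5 NOR x5) NOR (x4 NOR x4)) NOR ((x5 NOR x5) NOR (x4 NOR x4))))) NOR ((((x5 NOR x4) NOR (x5 NOR x4)) NOR ((x5 NOR x4) NOR (x5 NOR x4))) NOR ((((x5 NOR x5) NOR (x4 NOR x4)) NOR ((x5 NOR x5) NOR (x4 NOR x4))) NOR (((x5 NOR x5) NOR (x4 NOR x4)) NOR ((x5 NOR x5) NOR (x4 NOR x4)))))) NOR (((x3 NOR x3) NOR (x4 NOR x4)) NOR ((x3 NOR x3) NOR (x4 NOR x4))))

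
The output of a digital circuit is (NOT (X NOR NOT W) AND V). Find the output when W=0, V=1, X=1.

Substituting: (NOT (1 NOR NOT 0) AND 1)
= 1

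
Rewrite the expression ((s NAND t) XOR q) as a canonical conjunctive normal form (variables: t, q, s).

(t OR NOT q OR s) AND (t OR NOT q OR NOT s) AND (NOT t OR q OR NOT s) AND (NOT t OR NOT q OR s)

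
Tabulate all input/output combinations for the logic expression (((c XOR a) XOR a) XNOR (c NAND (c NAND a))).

c | a | Output
--------------
0 | 0 | 0
0 | 1 | 0
1 | 0 | 0
1 | 1 | 1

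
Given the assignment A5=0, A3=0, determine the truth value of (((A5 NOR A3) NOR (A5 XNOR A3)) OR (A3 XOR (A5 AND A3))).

Substituting: (((0 NOR 0) NOR (0 XNOR 0)) OR (0 XOR (0 AND 0)))
= 0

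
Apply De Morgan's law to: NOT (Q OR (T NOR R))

NOT Q AND NOT (T NOR R)
De Morgan's: NOT(OR of terms) = AND of negations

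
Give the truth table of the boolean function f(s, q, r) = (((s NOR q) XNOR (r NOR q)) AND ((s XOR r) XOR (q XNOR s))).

s | q | r | Output
------------------
0 | 0 | 0 | 1
0 | 0 | 1 | 0
0 | 1 | 0 | 0
0 | 1 | 1 | 1
1 | 0 | 0 | 0
1 | 0 | 1 | 0
1 | 1 | 0 | 0
1 | 1 | 1 | 1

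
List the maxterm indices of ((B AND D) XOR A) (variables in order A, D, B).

ΠM(0, 1, 2, 7) = (A OR D OR B) AND (A OR D OR NOT B) AND (A OR NOT D OR B) AND (NOT A OR NOT D OR NOT B)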